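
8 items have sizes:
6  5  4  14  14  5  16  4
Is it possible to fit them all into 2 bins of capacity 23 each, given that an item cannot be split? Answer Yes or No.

Total = 68; ⌈68/23⌉ = 3.
At least 3 bins are required, but only 2 are allowed.

No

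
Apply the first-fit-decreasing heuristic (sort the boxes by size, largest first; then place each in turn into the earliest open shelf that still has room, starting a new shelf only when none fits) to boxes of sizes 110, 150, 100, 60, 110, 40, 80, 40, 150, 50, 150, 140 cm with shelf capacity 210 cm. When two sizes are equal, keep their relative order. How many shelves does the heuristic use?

Sorted descending: 150, 150, 150, 140, 110, 110, 100, 80, 60, 50, 40, 40.
  150 → shelf 1 (new)  [load 150/210]
  150 → shelf 2 (new)  [load 150/210]
  150 → shelf 3 (new)  [load 150/210]
  140 → shelf 4 (new)  [load 140/210]
  110 → shelf 5 (new)  [load 110/210]
  110 → shelf 6 (new)  [load 110/210]
  100 → shelf 5  [load 210/210]
  80 → shelf 6  [load 190/210]
  60 → shelf 1  [load 210/210]
  50 → shelf 2  [load 200/210]
  40 → shelf 3  [load 190/210]
  40 → shelf 4  [load 180/210]
6 shelves opened.

6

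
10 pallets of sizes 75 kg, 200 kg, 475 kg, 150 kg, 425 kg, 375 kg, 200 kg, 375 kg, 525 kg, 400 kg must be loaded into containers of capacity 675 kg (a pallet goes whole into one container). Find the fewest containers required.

6

Total = 525 + 475 + 425 + 400 + 375 + 375 + 200 + 200 + 150 + 75 = 3200 kg.
Lower bound: ⌈3200/675⌉ = 5 containers.
Also, 6 pallets each exceed 675/2 kg, and no two of those can share a container, so at least 6 containers are needed.
A packing using 6 containers:
  container 1: 525 + 150 = 675
  container 2: 475 + 200 = 675
  container 3: 425 + 200 = 625
  container 4: 400 + 75 = 475
  container 5: 375 = 375
  container 6: 375 = 375
This matches the lower bound, so 6 is optimal.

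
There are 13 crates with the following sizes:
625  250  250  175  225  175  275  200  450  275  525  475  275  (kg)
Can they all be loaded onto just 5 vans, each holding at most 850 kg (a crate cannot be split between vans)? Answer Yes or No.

No

Total = 4175 kg; ⌈4175/850⌉ = 5.
The bound of 5 does not rule out 5, but exhaustive search shows no assignment into 5 vans of capacity 850 kg exists — the minimum is 6.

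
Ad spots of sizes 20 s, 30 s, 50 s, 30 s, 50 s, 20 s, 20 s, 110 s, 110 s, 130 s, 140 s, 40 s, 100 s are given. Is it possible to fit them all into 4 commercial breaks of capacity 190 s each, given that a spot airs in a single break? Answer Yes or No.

Total = 850 s; ⌈850/190⌉ = 5.
At least 5 commercial breaks are required, but only 4 are allowed.

No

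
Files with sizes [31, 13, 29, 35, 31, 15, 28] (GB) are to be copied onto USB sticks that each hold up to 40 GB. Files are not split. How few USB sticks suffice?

6

Total = 35 + 31 + 31 + 29 + 28 + 15 + 13 = 182 GB.
Lower bound: ⌈182/40⌉ = 5 USB sticks.
A packing using 6 USB sticks:
  USB stick 1: 35 = 35
  USB stick 2: 31 = 31
  USB stick 3: 31 = 31
  USB stick 4: 29 = 29
  USB stick 5: 28 = 28
  USB stick 6: 15 + 13 = 28
No arrangement into 5 USB sticks stays within capacity, so 6 is optimal.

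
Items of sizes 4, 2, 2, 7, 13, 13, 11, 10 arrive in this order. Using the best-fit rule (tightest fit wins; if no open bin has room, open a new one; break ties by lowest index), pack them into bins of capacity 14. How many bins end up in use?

6

  4 → bin 1 (new)  [load 4/14]
  2 → bin 1  [load 6/14]
  2 → bin 1  [load 8/14]
  7 → bin 2 (new)  [load 7/14]
  13 → bin 3 (new)  [load 13/14]
  13 → bin 4 (new)  [load 13/14]
  11 → bin 5 (new)  [load 11/14]
  10 → bin 6 (new)  [load 10/14]
6 bins opened.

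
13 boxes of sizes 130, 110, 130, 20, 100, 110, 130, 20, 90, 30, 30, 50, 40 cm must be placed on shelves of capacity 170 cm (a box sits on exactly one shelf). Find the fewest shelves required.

7

Total = 130 + 130 + 130 + 110 + 110 + 100 + 90 + 50 + 40 + 30 + 30 + 20 + 20 = 990 cm.
Lower bound: ⌈990/170⌉ = 6 shelves.
Also, 7 boxes each exceed 85 cm, and no two of those can share a shelf, so at least 7 shelves are needed.
A packing using 7 shelves:
  shelf 1: 130 + 40 = 170
  shelf 2: 130 + 30 = 160
  shelf 3: 130 + 30 = 160
  shelf 4: 110 + 50 = 160
  shelf 5: 110 + 20 + 20 = 150
  shelf 6: 100 = 100
  shelf 7: 90 = 90
This matches the lower bound, so 7 is optimal.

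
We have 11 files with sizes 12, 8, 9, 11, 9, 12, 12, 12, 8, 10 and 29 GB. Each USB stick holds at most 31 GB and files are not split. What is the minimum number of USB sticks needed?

Total = 29 + 12 + 12 + 12 + 12 + 11 + 10 + 9 + 9 + 8 + 8 = 132 GB.
Lower bound: ⌈132/31⌉ = 5 USB sticks.
A packing using 5 USB sticks:
  USB stick 1: 29 = 29
  USB stick 2: 12 + 12 = 24
  USB stick 3: 12 + 12 = 24
  USB stick 4: 11 + 10 + 9 = 30
  USB stick 5: 9 + 8 + 8 = 25
This matches the lower bound, so 5 is optimal.

5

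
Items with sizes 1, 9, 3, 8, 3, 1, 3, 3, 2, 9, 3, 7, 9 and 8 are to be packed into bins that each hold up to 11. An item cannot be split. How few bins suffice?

Total = 9 + 9 + 9 + 8 + 8 + 7 + 3 + 3 + 3 + 3 + 3 + 2 + 1 + 1 = 69.
Lower bound: ⌈69/11⌉ = 7 bins.
A packing using 7 bins:
  bin 1: 9 + 2 = 11
  bin 2: 9 + 1 + 1 = 11
  bin 3: 9 = 9
  bin 4: 8 + 3 = 11
  bin 5: 8 + 3 = 11
  bin 6: 7 + 3 = 10
  bin 7: 3 + 3 = 6
This matches the lower bound, so 7 is optimal.

7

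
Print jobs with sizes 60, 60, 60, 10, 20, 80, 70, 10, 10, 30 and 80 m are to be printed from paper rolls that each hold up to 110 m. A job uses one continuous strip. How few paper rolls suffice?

6

Total = 80 + 80 + 70 + 60 + 60 + 60 + 30 + 20 + 10 + 10 + 10 = 490 m.
Lower bound: ⌈490/110⌉ = 5 paper rolls.
Also, 6 print jobs each exceed 55 m, and no two of those can share a roll, so at least 6 paper rolls are needed.
A packing using 6 paper rolls:
  roll 1: 80 + 30 = 110
  roll 2: 80 + 20 + 10 = 110
  roll 3: 70 + 10 + 10 = 90
  roll 4: 60 = 60
  roll 5: 60 = 60
  roll 6: 60 = 60
This matches the lower bound, so 6 is optimal.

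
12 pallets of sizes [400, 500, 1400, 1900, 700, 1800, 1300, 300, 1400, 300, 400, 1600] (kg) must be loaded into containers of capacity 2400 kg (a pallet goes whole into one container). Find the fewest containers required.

Total = 1900 + 1800 + 1600 + 1400 + 1400 + 1300 + 700 + 500 + 400 + 400 + 300 + 300 = 12000 kg.
Lower bound: ⌈12000/2400⌉ = 5 containers.
Also, 6 pallets each exceed 1200 kg, and no two of those can share a container, so at least 6 containers are needed.
A packing using 6 containers:
  container 1: 1900 + 500 = 2400
  container 2: 1800 + 400 = 2200
  container 3: 1600 + 700 = 2300
  container 4: 1400 + 400 + 300 + 300 = 2400
  container 5: 1400 = 1400
  container 6: 1300 = 1300
This matches the lower bound, so 6 is optimal.

6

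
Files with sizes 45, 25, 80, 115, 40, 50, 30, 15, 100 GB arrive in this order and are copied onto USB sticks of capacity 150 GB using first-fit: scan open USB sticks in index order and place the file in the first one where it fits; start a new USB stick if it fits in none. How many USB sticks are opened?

  45 → USB stick 1 (new)  [load 45/150]
  25 → USB stick 1  [load 70/150]
  80 → USB stick 1  [load 150/150]
  115 → USB stick 2 (new)  [load 115/150]
  40 → USB stick 3 (new)  [load 40/150]
  50 → USB stick 3  [load 90/150]
  30 → USB stick 2  [load 145/150]
  15 → USB stick 3  [load 105/150]
  100 → USB stick 4 (new)  [load 100/150]
4 USB sticks opened.

4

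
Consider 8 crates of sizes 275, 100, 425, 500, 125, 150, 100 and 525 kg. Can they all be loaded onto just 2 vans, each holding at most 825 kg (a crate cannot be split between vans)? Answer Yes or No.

Total = 2200 kg; ⌈2200/825⌉ = 3.
At least 3 vans are required, but only 2 are allowed.

No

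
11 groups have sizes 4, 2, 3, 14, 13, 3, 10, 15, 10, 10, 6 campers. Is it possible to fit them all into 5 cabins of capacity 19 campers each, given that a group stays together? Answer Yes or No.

Total = 90 campers; ⌈90/19⌉ = 5.
6 groups each exceed half the capacity and cannot share a cabin, forcing at least 6 cabins.
At least 6 cabins are required, but only 5 are allowed.

No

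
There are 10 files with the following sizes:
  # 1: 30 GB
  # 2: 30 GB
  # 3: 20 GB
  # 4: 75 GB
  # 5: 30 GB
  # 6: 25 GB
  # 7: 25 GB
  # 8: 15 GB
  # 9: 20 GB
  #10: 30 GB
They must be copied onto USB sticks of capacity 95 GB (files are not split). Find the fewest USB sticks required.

4

Total = 75 + 30 + 30 + 30 + 30 + 25 + 25 + 20 + 20 + 15 = 300 GB.
Lower bound: ⌈300/95⌉ = 4 USB sticks.
A packing using 4 USB sticks:
  USB stick 1: 75 + 20 = 95
  USB stick 2: 30 + 30 + 30 = 90
  USB stick 3: 30 + 25 + 25 + 15 = 95
  USB stick 4: 20 = 20
This matches the lower bound, so 4 is optimal.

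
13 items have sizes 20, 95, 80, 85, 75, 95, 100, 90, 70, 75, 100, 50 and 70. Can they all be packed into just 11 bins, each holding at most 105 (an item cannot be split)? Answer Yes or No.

No

Total = 1005; ⌈1005/105⌉ = 10.
11 items each exceed half the capacity and cannot share a bin, forcing at least 11 bins.
The bound of 11 does not rule out 11, but exhaustive search shows no assignment into 11 bins of capacity 105 exists — the minimum is 12.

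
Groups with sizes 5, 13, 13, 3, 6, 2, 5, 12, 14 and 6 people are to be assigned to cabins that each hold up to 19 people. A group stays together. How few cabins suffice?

5

Total = 14 + 13 + 13 + 12 + 6 + 6 + 5 + 5 + 3 + 2 = 79 people.
Lower bound: ⌈79/19⌉ = 5 cabins.
A packing using 5 cabins:
  cabin 1: 14 + 5 = 19
  cabin 2: 13 + 6 = 19
  cabin 3: 13 + 6 = 19
  cabin 4: 12 + 5 + 2 = 19
  cabin 5: 3 = 3
This matches the lower bound, so 5 is optimal.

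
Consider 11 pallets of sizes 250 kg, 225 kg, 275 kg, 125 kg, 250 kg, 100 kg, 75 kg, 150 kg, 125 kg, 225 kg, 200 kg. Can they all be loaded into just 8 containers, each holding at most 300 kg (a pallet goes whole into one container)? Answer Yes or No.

Yes

A valid assignment using 8 containers:
  container 1: 275 = 275
  container 2: 250 = 250
  container 3: 250 = 250
  container 4: 225 + 75 = 300
  container 5: 225 = 225
  container 6: 200 + 100 = 300
  container 7: 150 + 125 = 275
  container 8: 125 = 125
Every load is within 300 kg, so 8 containers suffice.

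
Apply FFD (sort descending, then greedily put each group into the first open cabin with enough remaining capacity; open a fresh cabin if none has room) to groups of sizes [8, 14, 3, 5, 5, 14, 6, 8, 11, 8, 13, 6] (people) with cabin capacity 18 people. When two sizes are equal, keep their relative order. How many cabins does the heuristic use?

Sorted descending: 14, 14, 13, 11, 8, 8, 8, 6, 6, 5, 5, 3.
  14 → cabin 1 (new)  [load 14/18]
  14 → cabin 2 (new)  [load 14/18]
  13 → cabin 3 (new)  [load 13/18]
  11 → cabin 4 (new)  [load 11/18]
  8 → cabin 5 (new)  [load 8/18]
  8 → cabin 5  [load 16/18]
  8 → cabin 6 (new)  [load 8/18]
  6 → cabin 4  [load 17/18]
  6 → cabin 6  [load 14/18]
  5 → cabin 3  [load 18/18]
  5 → cabin 7 (new)  [load 5/18]
  3 → cabin 1  [load 17/18]
7 cabins opened.

7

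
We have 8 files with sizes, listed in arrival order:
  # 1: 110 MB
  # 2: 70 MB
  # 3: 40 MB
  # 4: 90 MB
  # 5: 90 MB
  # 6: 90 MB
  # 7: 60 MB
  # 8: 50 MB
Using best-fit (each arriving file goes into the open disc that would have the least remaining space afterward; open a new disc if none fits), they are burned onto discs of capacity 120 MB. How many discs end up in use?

6

  110 → disc 1 (new)  [load 110/120]
  70 → disc 2 (new)  [load 70/120]
  40 → disc 2  [load 110/120]
  90 → disc 3 (new)  [load 90/120]
  90 → disc 4 (new)  [load 90/120]
  90 → disc 5 (new)  [load 90/120]
  60 → disc 6 (new)  [load 60/120]
  50 → disc 6  [load 110/120]
6 discs opened.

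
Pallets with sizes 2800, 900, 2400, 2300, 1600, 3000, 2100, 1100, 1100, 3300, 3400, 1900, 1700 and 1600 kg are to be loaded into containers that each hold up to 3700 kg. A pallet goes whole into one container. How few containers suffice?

9

Total = 3400 + 3300 + 3000 + 2800 + 2400 + 2300 + 2100 + 1900 + 1700 + 1600 + 1600 + 1100 + 1100 + 900 = 29200 kg.
Lower bound: ⌈29200/3700⌉ = 8 containers.
A packing using 9 containers:
  container 1: 3400 = 3400
  container 2: 3300 = 3300
  container 3: 3000 = 3000
  container 4: 2800 + 900 = 3700
  container 5: 2400 + 1100 = 3500
  container 6: 2300 + 1100 = 3400
  container 7: 2100 + 1600 = 3700
  container 8: 1900 + 1700 = 3600
  container 9: 1600 = 1600
No arrangement into 8 containers stays within capacity, so 9 is optimal.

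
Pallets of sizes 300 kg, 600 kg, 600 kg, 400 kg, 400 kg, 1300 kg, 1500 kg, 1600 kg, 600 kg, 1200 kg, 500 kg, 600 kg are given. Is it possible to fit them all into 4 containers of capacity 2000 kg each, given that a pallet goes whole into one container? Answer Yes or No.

No

Total = 9600 kg; ⌈9600/2000⌉ = 5.
At least 5 containers are required, but only 4 are allowed.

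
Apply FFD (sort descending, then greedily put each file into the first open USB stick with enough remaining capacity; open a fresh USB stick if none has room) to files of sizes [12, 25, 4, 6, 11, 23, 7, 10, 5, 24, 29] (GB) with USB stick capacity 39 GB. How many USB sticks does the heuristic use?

Sorted descending: 29, 25, 24, 23, 12, 11, 10, 7, 6, 5, 4.
  29 → USB stick 1 (new)  [load 29/39]
  25 → USB stick 2 (new)  [load 25/39]
  24 → USB stick 3 (new)  [load 24/39]
  23 → USB stick 4 (new)  [load 23/39]
  12 → USB stick 2  [load 37/39]
  11 → USB stick 3  [load 35/39]
  10 → USB stick 1  [load 39/39]
  7 → USB stick 4  [load 30/39]
  6 → USB stick 4  [load 36/39]
  5 → USB stick 5 (new)  [load 5/39]
  4 → USB stick 3  [load 39/39]
5 USB sticks opened.

5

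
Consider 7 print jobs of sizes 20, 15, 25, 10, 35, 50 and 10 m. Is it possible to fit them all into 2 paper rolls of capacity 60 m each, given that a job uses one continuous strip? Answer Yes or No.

No

Total = 165 m; ⌈165/60⌉ = 3.
At least 3 paper rolls are required, but only 2 are allowed.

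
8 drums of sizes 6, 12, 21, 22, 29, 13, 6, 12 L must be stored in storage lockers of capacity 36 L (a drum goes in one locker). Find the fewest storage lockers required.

4

Total = 29 + 22 + 21 + 13 + 12 + 12 + 6 + 6 = 121 L.
Lower bound: ⌈121/36⌉ = 4 storage lockers.
A packing using 4 storage lockers:
  locker 1: 29 + 6 = 35
  locker 2: 22 + 13 = 35
  locker 3: 21 + 12 = 33
  locker 4: 12 + 6 = 18
This matches the lower bound, so 4 is optimal.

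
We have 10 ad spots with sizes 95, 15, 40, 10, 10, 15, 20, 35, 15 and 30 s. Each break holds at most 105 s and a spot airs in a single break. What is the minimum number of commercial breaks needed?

3

Total = 95 + 40 + 35 + 30 + 20 + 15 + 15 + 15 + 10 + 10 = 285 s.
Lower bound: ⌈285/105⌉ = 3 commercial breaks.
A packing using 3 commercial breaks:
  break 1: 95 + 10 = 105
  break 2: 40 + 35 + 30 = 105
  break 3: 20 + 15 + 15 + 15 + 10 = 75
This matches the lower bound, so 3 is optimal.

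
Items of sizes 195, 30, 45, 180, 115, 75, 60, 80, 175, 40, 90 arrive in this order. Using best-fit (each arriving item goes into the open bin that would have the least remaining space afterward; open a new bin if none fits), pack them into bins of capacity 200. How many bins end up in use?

6

  195 → bin 1 (new)  [load 195/200]
  30 → bin 2 (new)  [load 30/200]
  45 → bin 2  [load 75/200]
  180 → bin 3 (new)  [load 180/200]
  115 → bin 2  [load 190/200]
  75 → bin 4 (new)  [load 75/200]
  60 → bin 4  [load 135/200]
  80 → bin 5 (new)  [load 80/200]
  175 → bin 6 (new)  [load 175/200]
  40 → bin 4  [load 175/200]
  90 → bin 5  [load 170/200]
6 bins opened.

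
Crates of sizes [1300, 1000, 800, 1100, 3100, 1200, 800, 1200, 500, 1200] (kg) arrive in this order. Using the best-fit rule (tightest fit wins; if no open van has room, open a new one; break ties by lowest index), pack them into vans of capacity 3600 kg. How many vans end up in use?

  1300 → van 1 (new)  [load 1300/3600]
  1000 → van 1  [load 2300/3600]
  800 → van 1  [load 3100/3600]
  1100 → van 2 (new)  [load 1100/3600]
  3100 → van 3 (new)  [load 3100/3600]
  1200 → van 2  [load 2300/3600]
  800 → van 2  [load 3100/3600]
  1200 → van 4 (new)  [load 1200/3600]
  500 → van 1  [load 3600/3600]
  1200 → van 4  [load 2400/3600]
4 vans opened.

4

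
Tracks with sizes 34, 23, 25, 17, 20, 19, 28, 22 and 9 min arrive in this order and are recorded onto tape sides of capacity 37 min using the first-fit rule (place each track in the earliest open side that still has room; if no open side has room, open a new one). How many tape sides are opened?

7

  34 → side 1 (new)  [load 34/37]
  23 → side 2 (new)  [load 23/37]
  25 → side 3 (new)  [load 25/37]
  17 → side 4 (new)  [load 17/37]
  20 → side 4  [load 37/37]
  19 → side 5 (new)  [load 19/37]
  28 → side 6 (new)  [load 28/37]
  22 → side 7 (new)  [load 22/37]
  9 → side 2  [load 32/37]
7 tape sides opened.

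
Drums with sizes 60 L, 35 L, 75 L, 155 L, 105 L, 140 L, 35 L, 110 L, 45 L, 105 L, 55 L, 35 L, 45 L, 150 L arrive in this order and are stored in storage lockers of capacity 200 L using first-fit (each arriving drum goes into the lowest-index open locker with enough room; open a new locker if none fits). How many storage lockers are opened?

7

  60 → locker 1 (new)  [load 60/200]
  35 → locker 1  [load 95/200]
  75 → locker 1  [load 170/200]
  155 → locker 2 (new)  [load 155/200]
  105 → locker 3 (new)  [load 105/200]
  140 → locker 4 (new)  [load 140/200]
  35 → locker 2  [load 190/200]
  110 → locker 5 (new)  [load 110/200]
  45 → locker 3  [load 150/200]
  105 → locker 6 (new)  [load 105/200]
  55 → locker 4  [load 195/200]
  35 → locker 3  [load 185/200]
  45 → locker 5  [load 155/200]
  150 → locker 7 (new)  [load 150/200]
7 storage lockers opened.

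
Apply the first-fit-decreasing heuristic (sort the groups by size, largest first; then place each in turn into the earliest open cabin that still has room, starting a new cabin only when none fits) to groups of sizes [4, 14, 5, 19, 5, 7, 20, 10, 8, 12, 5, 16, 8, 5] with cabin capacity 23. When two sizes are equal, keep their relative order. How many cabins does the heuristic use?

Sorted descending: 20, 19, 16, 14, 12, 10, 8, 8, 7, 5, 5, 5, 5, 4.
  20 → cabin 1 (new)  [load 20/23]
  19 → cabin 2 (new)  [load 19/23]
  16 → cabin 3 (new)  [load 16/23]
  14 → cabin 4 (new)  [load 14/23]
  12 → cabin 5 (new)  [load 12/23]
  10 → cabin 5  [load 22/23]
  8 → cabin 4  [load 22/23]
  8 → cabin 6 (new)  [load 8/23]
  7 → cabin 3  [load 23/23]
  5 → cabin 6  [load 13/23]
  5 → cabin 6  [load 18/23]
  5 → cabin 6  [load 23/23]
  5 → cabin 7 (new)  [load 5/23]
  4 → cabin 2  [load 23/23]
7 cabins opened.

7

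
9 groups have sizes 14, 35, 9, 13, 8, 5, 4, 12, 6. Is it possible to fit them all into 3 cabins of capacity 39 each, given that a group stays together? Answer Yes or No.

A valid assignment using 3 cabins:
  cabin 1: 35 + 4 = 39
  cabin 2: 14 + 13 + 12 = 39
  cabin 3: 9 + 8 + 6 + 5 = 28
Every load is within 39, so 3 cabins suffice.

Yes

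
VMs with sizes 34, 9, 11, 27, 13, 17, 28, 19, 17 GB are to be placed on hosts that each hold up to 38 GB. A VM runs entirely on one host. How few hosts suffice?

Total = 34 + 28 + 27 + 19 + 17 + 17 + 13 + 11 + 9 = 175 GB.
Lower bound: ⌈175/38⌉ = 5 hosts.
A packing using 5 hosts:
  host 1: 34 = 34
  host 2: 28 + 9 = 37
  host 3: 27 + 11 = 38
  host 4: 19 + 17 = 36
  host 5: 17 + 13 = 30
This matches the lower bound, so 5 is optimal.

5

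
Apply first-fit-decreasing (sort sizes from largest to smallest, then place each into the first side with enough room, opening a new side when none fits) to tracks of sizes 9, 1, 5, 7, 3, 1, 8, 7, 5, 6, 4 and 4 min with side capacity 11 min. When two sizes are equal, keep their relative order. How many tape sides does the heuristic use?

Sorted descending: 9, 8, 7, 7, 6, 5, 5, 4, 4, 3, 1, 1.
  9 → side 1 (new)  [load 9/11]
  8 → side 2 (new)  [load 8/11]
  7 → side 3 (new)  [load 7/11]
  7 → side 4 (new)  [load 7/11]
  6 → side 5 (new)  [load 6/11]
  5 → side 5  [load 11/11]
  5 → side 6 (new)  [load 5/11]
  4 → side 3  [load 11/11]
  4 → side 4  [load 11/11]
  3 → side 2  [load 11/11]
  1 → side 1  [load 10/11]
  1 → side 1  [load 11/11]
6 tape sides opened.

6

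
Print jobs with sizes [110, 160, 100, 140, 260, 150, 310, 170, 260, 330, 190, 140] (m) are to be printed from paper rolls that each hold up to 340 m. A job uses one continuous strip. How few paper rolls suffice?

8

Total = 330 + 310 + 260 + 260 + 190 + 170 + 160 + 150 + 140 + 140 + 110 + 100 = 2320 m.
Lower bound: ⌈2320/340⌉ = 7 paper rolls.
A packing using 8 paper rolls:
  roll 1: 330 = 330
  roll 2: 310 = 310
  roll 3: 260 = 260
  roll 4: 260 = 260
  roll 5: 190 + 150 = 340
  roll 6: 170 + 160 = 330
  roll 7: 140 + 140 = 280
  roll 8: 110 + 100 = 210
No arrangement into 7 paper rolls stays within capacity, so 8 is optimal.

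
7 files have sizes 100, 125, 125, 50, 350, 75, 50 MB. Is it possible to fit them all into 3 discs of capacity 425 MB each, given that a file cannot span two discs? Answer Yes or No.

A valid assignment using 3 discs:
  disc 1: 350 + 75 = 425
  disc 2: 125 + 125 + 100 + 50 = 400
  disc 3: 50 = 50
Every load is within 425 MB, so 3 discs suffice.

Yes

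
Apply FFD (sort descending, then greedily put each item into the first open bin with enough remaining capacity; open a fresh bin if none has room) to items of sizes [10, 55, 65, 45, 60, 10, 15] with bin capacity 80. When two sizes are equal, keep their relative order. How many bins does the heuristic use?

4

Sorted descending: 65, 60, 55, 45, 15, 10, 10.
  65 → bin 1 (new)  [load 65/80]
  60 → bin 2 (new)  [load 60/80]
  55 → bin 3 (new)  [load 55/80]
  45 → bin 4 (new)  [load 45/80]
  15 → bin 1  [load 80/80]
  10 → bin 2  [load 70/80]
  10 → bin 2  [load 80/80]
4 bins opened.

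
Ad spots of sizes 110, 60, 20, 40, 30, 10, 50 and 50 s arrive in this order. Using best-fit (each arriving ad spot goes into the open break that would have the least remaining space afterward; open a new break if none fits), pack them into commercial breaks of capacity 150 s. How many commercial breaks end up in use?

  110 → break 1 (new)  [load 110/150]
  60 → break 2 (new)  [load 60/150]
  20 → break 1  [load 130/150]
  40 → break 2  [load 100/150]
  30 → break 2  [load 130/150]
  10 → break 1  [load 140/150]
  50 → break 3 (new)  [load 50/150]
  50 → break 3  [load 100/150]
3 commercial breaks opened.

3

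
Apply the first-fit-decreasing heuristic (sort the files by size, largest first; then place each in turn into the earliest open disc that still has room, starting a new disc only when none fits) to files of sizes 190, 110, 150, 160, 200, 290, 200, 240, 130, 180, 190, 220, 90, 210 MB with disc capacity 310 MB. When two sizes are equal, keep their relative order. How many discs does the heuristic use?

Sorted descending: 290, 240, 220, 210, 200, 200, 190, 190, 180, 160, 150, 130, 110, 90.
  290 → disc 1 (new)  [load 290/310]
  240 → disc 2 (new)  [load 240/310]
  220 → disc 3 (new)  [load 220/310]
  210 → disc 4 (new)  [load 210/310]
  200 → disc 5 (new)  [load 200/310]
  200 → disc 6 (new)  [load 200/310]
  190 → disc 7 (new)  [load 190/310]
  190 → disc 8 (new)  [load 190/310]
  180 → disc 9 (new)  [load 180/310]
  160 → disc 10 (new)  [load 160/310]
  150 → disc 10  [load 310/310]
  130 → disc 9  [load 310/310]
  110 → disc 5  [load 310/310]
  90 → disc 3  [load 310/310]
10 discs opened.

10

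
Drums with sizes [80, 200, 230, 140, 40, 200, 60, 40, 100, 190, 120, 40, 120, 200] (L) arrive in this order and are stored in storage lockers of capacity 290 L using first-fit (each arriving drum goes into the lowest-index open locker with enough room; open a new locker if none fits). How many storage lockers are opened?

7

  80 → locker 1 (new)  [load 80/290]
  200 → locker 1  [load 280/290]
  230 → locker 2 (new)  [load 230/290]
  140 → locker 3 (new)  [load 140/290]
  40 → locker 2  [load 270/290]
  200 → locker 4 (new)  [load 200/290]
  60 → locker 3  [load 200/290]
  40 → locker 3  [load 240/290]
  100 → locker 5 (new)  [load 100/290]
  190 → locker 5  [load 290/290]
  120 → locker 6 (new)  [load 120/290]
  40 → locker 3  [load 280/290]
  120 → locker 6  [load 240/290]
  200 → locker 7 (new)  [load 200/290]
7 storage lockers opened.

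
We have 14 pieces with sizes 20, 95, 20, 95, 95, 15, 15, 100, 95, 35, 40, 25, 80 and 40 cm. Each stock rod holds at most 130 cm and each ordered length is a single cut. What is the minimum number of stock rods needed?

7

Total = 100 + 95 + 95 + 95 + 95 + 80 + 40 + 40 + 35 + 25 + 20 + 20 + 15 + 15 = 770 cm.
Lower bound: ⌈770/130⌉ = 6 stock rods.
A packing using 7 stock rods:
  stock rod 1: 100 + 25 = 125
  stock rod 2: 95 + 35 = 130
  stock rod 3: 95 + 20 + 15 = 130
  stock rod 4: 95 + 20 + 15 = 130
  stock rod 5: 95 = 95
  stock rod 6: 80 + 40 = 120
  stock rod 7: 40 = 40
No arrangement into 6 stock rods stays within capacity, so 7 is optimal.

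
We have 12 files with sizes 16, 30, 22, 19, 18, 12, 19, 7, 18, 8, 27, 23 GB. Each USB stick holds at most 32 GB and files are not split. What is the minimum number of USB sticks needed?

Total = 30 + 27 + 23 + 22 + 19 + 19 + 18 + 18 + 16 + 12 + 8 + 7 = 219 GB.
Lower bound: ⌈219/32⌉ = 7 USB sticks.
Also, 8 files each exceed 16 GB, and no two of those can share a USB stick, so at least 8 USB sticks are needed.
A packing using 9 USB sticks:
  USB stick 1: 30 = 30
  USB stick 2: 27 = 27
  USB stick 3: 23 + 8 = 31
  USB stick 4: 22 + 7 = 29
  USB stick 5: 19 + 12 = 31
  USB stick 6: 19 = 19
  USB stick 7: 18 = 18
  USB stick 8: 18 = 18
  USB stick 9: 16 = 16
No arrangement into 8 USB sticks stays within capacity, so 9 is optimal.

9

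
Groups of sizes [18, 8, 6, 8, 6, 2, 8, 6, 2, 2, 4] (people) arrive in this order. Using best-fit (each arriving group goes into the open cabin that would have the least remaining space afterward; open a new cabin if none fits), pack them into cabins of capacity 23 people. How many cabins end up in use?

4

  18 → cabin 1 (new)  [load 18/23]
  8 → cabin 2 (new)  [load 8/23]
  6 → cabin 2  [load 14/23]
  8 → cabin 2  [load 22/23]
  6 → cabin 3 (new)  [load 6/23]
  2 → cabin 1  [load 20/23]
  8 → cabin 3  [load 14/23]
  6 → cabin 3  [load 20/23]
  2 → cabin 1  [load 22/23]
  2 → cabin 3  [load 22/23]
  4 → cabin 4 (new)  [load 4/23]
4 cabins opened.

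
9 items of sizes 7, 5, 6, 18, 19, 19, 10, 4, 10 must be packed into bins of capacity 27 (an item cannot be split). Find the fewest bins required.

4

Total = 19 + 19 + 18 + 10 + 10 + 7 + 6 + 5 + 4 = 98.
Lower bound: ⌈98/27⌉ = 4 bins.
A packing using 4 bins:
  bin 1: 19 + 7 = 26
  bin 2: 19 + 6 = 25
  bin 3: 18 + 5 + 4 = 27
  bin 4: 10 + 10 = 20
This matches the lower bound, so 4 is optimal.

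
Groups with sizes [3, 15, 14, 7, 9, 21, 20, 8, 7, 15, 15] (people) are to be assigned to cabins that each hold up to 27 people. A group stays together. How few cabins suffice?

Total = 21 + 20 + 15 + 15 + 15 + 14 + 9 + 8 + 7 + 7 + 3 = 134 people.
Lower bound: ⌈134/27⌉ = 5 cabins.
Also, 6 groups each exceed 27/2 people, and no two of those can share a cabin, so at least 6 cabins are needed.
A packing using 6 cabins:
  cabin 1: 21 + 3 = 24
  cabin 2: 20 + 7 = 27
  cabin 3: 15 + 9 = 24
  cabin 4: 15 + 8 = 23
  cabin 5: 15 + 7 = 22
  cabin 6: 14 = 14
This matches the lower bound, so 6 is optimal.

6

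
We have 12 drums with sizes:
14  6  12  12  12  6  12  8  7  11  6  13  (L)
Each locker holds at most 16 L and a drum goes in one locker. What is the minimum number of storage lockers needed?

10

Total = 14 + 13 + 12 + 12 + 12 + 12 + 11 + 8 + 7 + 6 + 6 + 6 = 119 L.
Lower bound: ⌈119/16⌉ = 8 storage lockers.
A packing using 10 storage lockers:
  locker 1: 14 = 14
  locker 2: 13 = 13
  locker 3: 12 = 12
  locker 4: 12 = 12
  locker 5: 12 = 12
  locker 6: 12 = 12
  locker 7: 11 = 11
  locker 8: 8 + 7 = 15
  locker 9: 6 + 6 = 12
  locker 10: 6 = 6
No arrangement into 9 storage lockers stays within capacity, so 10 is optimal.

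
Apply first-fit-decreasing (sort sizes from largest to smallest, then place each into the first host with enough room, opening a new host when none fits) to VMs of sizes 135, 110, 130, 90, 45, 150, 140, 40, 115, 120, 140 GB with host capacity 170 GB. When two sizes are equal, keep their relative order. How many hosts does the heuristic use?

9

Sorted descending: 150, 140, 140, 135, 130, 120, 115, 110, 90, 45, 40.
  150 → host 1 (new)  [load 150/170]
  140 → host 2 (new)  [load 140/170]
  140 → host 3 (new)  [load 140/170]
  135 → host 4 (new)  [load 135/170]
  130 → host 5 (new)  [load 130/170]
  120 → host 6 (new)  [load 120/170]
  115 → host 7 (new)  [load 115/170]
  110 → host 8 (new)  [load 110/170]
  90 → host 9 (new)  [load 90/170]
  45 → host 6  [load 165/170]
  40 → host 5  [load 170/170]
9 hosts opened.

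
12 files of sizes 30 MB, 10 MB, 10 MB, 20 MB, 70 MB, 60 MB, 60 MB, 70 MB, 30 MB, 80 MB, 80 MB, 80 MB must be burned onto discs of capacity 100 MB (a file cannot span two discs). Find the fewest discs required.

7

Total = 80 + 80 + 80 + 70 + 70 + 60 + 60 + 30 + 30 + 20 + 10 + 10 = 600 MB.
Lower bound: ⌈600/100⌉ = 6 discs.
Also, 7 files each exceed 50 MB, and no two of those can share a disc, so at least 7 discs are needed.
A packing using 7 discs:
  disc 1: 80 + 20 = 100
  disc 2: 80 + 10 + 10 = 100
  disc 3: 80 = 80
  disc 4: 70 + 30 = 100
  disc 5: 70 + 30 = 100
  disc 6: 60 = 60
  disc 7: 60 = 60
This matches the lower bound, so 7 is optimal.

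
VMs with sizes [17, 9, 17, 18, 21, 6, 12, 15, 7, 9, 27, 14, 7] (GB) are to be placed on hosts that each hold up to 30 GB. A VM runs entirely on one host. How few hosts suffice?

7

Total = 27 + 21 + 18 + 17 + 17 + 15 + 14 + 12 + 9 + 9 + 7 + 7 + 6 = 179 GB.
Lower bound: ⌈179/30⌉ = 6 hosts.
A packing using 7 hosts:
  host 1: 27 = 27
  host 2: 21 + 9 = 30
  host 3: 18 + 12 = 30
  host 4: 17 + 9 = 26
  host 5: 17 + 7 + 6 = 30
  host 6: 15 + 14 = 29
  host 7: 7 = 7
No arrangement into 6 hosts stays within capacity, so 7 is optimal.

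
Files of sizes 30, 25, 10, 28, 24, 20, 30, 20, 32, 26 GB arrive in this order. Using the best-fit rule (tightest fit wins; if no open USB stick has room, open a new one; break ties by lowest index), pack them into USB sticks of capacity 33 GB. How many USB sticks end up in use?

  30 → USB stick 1 (new)  [load 30/33]
  25 → USB stick 2 (new)  [load 25/33]
  10 → USB stick 3 (new)  [load 10/33]
  28 → USB stick 4 (new)  [load 28/33]
  24 → USB stick 5 (new)  [load 24/33]
  20 → USB stick 3  [load 30/33]
  30 → USB stick 6 (new)  [load 30/33]
  20 → USB stick 7 (new)  [load 20/33]
  32 → USB stick 8 (new)  [load 32/33]
  26 → USB stick 9 (new)  [load 26/33]
9 USB sticks opened.

9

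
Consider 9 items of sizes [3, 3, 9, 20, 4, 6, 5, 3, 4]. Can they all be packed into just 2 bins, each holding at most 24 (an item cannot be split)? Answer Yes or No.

Total = 57; ⌈57/24⌉ = 3.
At least 3 bins are required, but only 2 are allowed.

No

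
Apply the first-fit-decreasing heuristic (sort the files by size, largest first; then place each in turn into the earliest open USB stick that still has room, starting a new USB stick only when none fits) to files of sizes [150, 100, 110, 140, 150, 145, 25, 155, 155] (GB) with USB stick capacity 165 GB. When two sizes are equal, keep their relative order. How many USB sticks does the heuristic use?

8

Sorted descending: 155, 155, 150, 150, 145, 140, 110, 100, 25.
  155 → USB stick 1 (new)  [load 155/165]
  155 → USB stick 2 (new)  [load 155/165]
  150 → USB stick 3 (new)  [load 150/165]
  150 → USB stick 4 (new)  [load 150/165]
  145 → USB stick 5 (new)  [load 145/165]
  140 → USB stick 6 (new)  [load 140/165]
  110 → USB stick 7 (new)  [load 110/165]
  100 → USB stick 8 (new)  [load 100/165]
  25 → USB stick 6  [load 165/165]
8 USB sticks opened.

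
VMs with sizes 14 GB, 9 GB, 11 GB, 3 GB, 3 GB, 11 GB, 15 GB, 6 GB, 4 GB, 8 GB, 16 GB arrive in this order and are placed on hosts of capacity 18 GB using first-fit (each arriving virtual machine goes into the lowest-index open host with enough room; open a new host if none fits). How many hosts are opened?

  14 → host 1 (new)  [load 14/18]
  9 → host 2 (new)  [load 9/18]
  11 → host 3 (new)  [load 11/18]
  3 → host 1  [load 17/18]
  3 → host 2  [load 12/18]
  11 → host 4 (new)  [load 11/18]
  15 → host 5 (new)  [load 15/18]
  6 → host 2  [load 18/18]
  4 → host 3  [load 15/18]
  8 → host 6 (new)  [load 8/18]
  16 → host 7 (new)  [load 16/18]
7 hosts opened.

7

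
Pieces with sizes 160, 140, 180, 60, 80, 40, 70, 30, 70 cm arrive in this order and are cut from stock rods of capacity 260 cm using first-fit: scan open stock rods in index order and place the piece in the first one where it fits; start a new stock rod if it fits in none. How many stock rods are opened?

4

  160 → stock rod 1 (new)  [load 160/260]
  140 → stock rod 2 (new)  [load 140/260]
  180 → stock rod 3 (new)  [load 180/260]
  60 → stock rod 1  [load 220/260]
  80 → stock rod 2  [load 220/260]
  40 → stock rod 1  [load 260/260]
  70 → stock rod 3  [load 250/260]
  30 → stock rod 2  [load 250/260]
  70 → stock rod 4 (new)  [load 70/260]
4 stock rods opened.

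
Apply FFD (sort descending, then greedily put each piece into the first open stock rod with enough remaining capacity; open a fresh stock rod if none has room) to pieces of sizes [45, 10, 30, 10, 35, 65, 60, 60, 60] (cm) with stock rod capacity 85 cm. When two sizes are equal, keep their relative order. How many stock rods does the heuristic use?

Sorted descending: 65, 60, 60, 60, 45, 35, 30, 10, 10.
  65 → stock rod 1 (new)  [load 65/85]
  60 → stock rod 2 (new)  [load 60/85]
  60 → stock rod 3 (new)  [load 60/85]
  60 → stock rod 4 (new)  [load 60/85]
  45 → stock rod 5 (new)  [load 45/85]
  35 → stock rod 5  [load 80/85]
  30 → stock rod 6 (new)  [load 30/85]
  10 → stock rod 1  [load 75/85]
  10 → stock rod 1  [load 85/85]
6 stock rods opened.

6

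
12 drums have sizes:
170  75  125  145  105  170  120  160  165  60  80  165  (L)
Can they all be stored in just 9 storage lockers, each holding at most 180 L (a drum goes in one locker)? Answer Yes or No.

Total = 1540 L; ⌈1540/180⌉ = 9.
The bound of 9 does not rule out 9, but exhaustive search shows no assignment into 9 storage lockers of capacity 180 L exists — the minimum is 10.

No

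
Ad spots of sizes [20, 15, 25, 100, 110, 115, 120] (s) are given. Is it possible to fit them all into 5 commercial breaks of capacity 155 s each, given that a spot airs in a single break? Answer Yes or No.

A valid assignment using 4 commercial breaks:
  break 1: 120 + 25 = 145
  break 2: 115 + 20 + 15 = 150
  break 3: 110 = 110
  break 4: 100 = 100
That uses only 4 ≤ 5, so 5 commercial breaks are enough.

Yes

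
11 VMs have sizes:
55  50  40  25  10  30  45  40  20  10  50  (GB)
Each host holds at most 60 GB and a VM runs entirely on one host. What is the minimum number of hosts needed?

7

Total = 55 + 50 + 50 + 45 + 40 + 40 + 30 + 25 + 20 + 10 + 10 = 375 GB.
Lower bound: ⌈375/60⌉ = 7 hosts.
A packing using 7 hosts:
  host 1: 55 = 55
  host 2: 50 + 10 = 60
  host 3: 50 + 10 = 60
  host 4: 45 = 45
  host 5: 40 + 20 = 60
  host 6: 40 = 40
  host 7: 30 + 25 = 55
This matches the lower bound, so 7 is optimal.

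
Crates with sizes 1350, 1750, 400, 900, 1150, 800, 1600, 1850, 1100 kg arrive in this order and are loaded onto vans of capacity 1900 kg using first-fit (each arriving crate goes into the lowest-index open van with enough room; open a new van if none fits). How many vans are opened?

  1350 → van 1 (new)  [load 1350/1900]
  1750 → van 2 (new)  [load 1750/1900]
  400 → van 1  [load 1750/1900]
  900 → van 3 (new)  [load 900/1900]
  1150 → van 4 (new)  [load 1150/1900]
  800 → van 3  [load 1700/1900]
  1600 → van 5 (new)  [load 1600/1900]
  1850 → van 6 (new)  [load 1850/1900]
  1100 → van 7 (new)  [load 1100/1900]
7 vans opened.

7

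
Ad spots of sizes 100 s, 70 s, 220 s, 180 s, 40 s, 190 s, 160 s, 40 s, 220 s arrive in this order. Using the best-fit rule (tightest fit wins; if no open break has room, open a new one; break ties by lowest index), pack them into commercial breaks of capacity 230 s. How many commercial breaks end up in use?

  100 → break 1 (new)  [load 100/230]
  70 → break 1  [load 170/230]
  220 → break 2 (new)  [load 220/230]
  180 → break 3 (new)  [load 180/230]
  40 → break 3  [load 220/230]
  190 → break 4 (new)  [load 190/230]
  160 → break 5 (new)  [load 160/230]
  40 → break 4  [load 230/230]
  220 → break 6 (new)  [load 220/230]
6 commercial breaks opened.

6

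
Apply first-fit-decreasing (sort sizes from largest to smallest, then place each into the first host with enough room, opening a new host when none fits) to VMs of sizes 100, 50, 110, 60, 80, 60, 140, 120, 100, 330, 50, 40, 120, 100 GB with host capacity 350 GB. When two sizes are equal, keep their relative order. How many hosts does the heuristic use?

Sorted descending: 330, 140, 120, 120, 110, 100, 100, 100, 80, 60, 60, 50, 50, 40.
  330 → host 1 (new)  [load 330/350]
  140 → host 2 (new)  [load 140/350]
  120 → host 2  [load 260/350]
  120 → host 3 (new)  [load 120/350]
  110 → host 3  [load 230/350]
  100 → host 3  [load 330/350]
  100 → host 4 (new)  [load 100/350]
  100 → host 4  [load 200/350]
  80 → host 2  [load 340/350]
  60 → host 4  [load 260/350]
  60 → host 4  [load 320/350]
  50 → host 5 (new)  [load 50/350]
  50 → host 5  [load 100/350]
  40 → host 5  [load 140/350]
5 hosts opened.

5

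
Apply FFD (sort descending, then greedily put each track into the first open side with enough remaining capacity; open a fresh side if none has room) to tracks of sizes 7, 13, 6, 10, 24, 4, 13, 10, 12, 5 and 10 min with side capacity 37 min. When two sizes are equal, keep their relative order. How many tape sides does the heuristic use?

Sorted descending: 24, 13, 13, 12, 10, 10, 10, 7, 6, 5, 4.
  24 → side 1 (new)  [load 24/37]
  13 → side 1  [load 37/37]
  13 → side 2 (new)  [load 13/37]
  12 → side 2  [load 25/37]
  10 → side 2  [load 35/37]
  10 → side 3 (new)  [load 10/37]
  10 → side 3  [load 20/37]
  7 → side 3  [load 27/37]
  6 → side 3  [load 33/37]
  5 → side 4 (new)  [load 5/37]
  4 → side 3  [load 37/37]
4 tape sides opened.

4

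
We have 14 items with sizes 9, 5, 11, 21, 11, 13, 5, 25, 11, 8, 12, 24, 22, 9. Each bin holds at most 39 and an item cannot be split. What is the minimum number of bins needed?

Total = 25 + 24 + 22 + 21 + 13 + 12 + 11 + 11 + 11 + 9 + 9 + 8 + 5 + 5 = 186.
Lower bound: ⌈186/39⌉ = 5 bins.
A packing using 5 bins:
  bin 1: 25 + 13 = 38
  bin 2: 24 + 12 = 36
  bin 3: 22 + 11 + 5 = 38
  bin 4: 21 + 11 + 5 = 37
  bin 5: 11 + 9 + 9 + 8 = 37
This matches the lower bound, so 5 is optimal.

5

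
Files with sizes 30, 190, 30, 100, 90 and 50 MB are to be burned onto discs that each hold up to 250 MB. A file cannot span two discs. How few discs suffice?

Total = 190 + 100 + 90 + 50 + 30 + 30 = 490 MB.
Lower bound: ⌈490/250⌉ = 2 discs.
A packing using 2 discs:
  disc 1: 190 + 50 = 240
  disc 2: 100 + 90 + 30 + 30 = 250
This matches the lower bound, so 2 is optimal.

2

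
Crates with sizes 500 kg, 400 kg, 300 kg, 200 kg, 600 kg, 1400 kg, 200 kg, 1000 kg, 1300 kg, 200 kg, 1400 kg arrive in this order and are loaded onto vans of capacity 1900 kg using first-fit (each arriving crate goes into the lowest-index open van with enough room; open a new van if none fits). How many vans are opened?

  500 → van 1 (new)  [load 500/1900]
  400 → van 1  [load 900/1900]
  300 → van 1  [load 1200/1900]
  200 → van 1  [load 1400/1900]
  600 → van 2 (new)  [load 600/1900]
  1400 → van 3 (new)  [load 1400/1900]
  200 → van 1  [load 1600/1900]
  1000 → van 2  [load 1600/1900]
  1300 → van 4 (new)  [load 1300/1900]
  200 → van 1  [load 1800/1900]
  1400 → van 5 (new)  [load 1400/1900]
5 vans opened.

5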